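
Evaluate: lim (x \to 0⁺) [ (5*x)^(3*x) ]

1

Base → 0⁺ and exponent → 0⁺: a 0^0 form.
Take logs: 3x·ln(5x). This is 0·(−∞); rewriting as ln(5x)/(1/(3x)) and applying L'Hôpital gives 0.
Hence the limit is e^0 = 1.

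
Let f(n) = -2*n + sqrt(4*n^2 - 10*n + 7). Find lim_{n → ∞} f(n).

An ∞ − ∞ form. Rationalising with the conjugate, the difference becomes (-10n + 7) / (√(4*n^2 - 10*n + 7) + 2n).
For large n the denominator behaves like 2·2n, so the quotient tends to -10/4 = -5/2.

-5/2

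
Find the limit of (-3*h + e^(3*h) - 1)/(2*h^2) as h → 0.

Direct substitution gives 0/0.
Apply L'Hôpital: lim (3*e^(3*h) - 3)/(4*h), still 0/0.
After 2 applications of L'Hôpital's rule the quotient is (9*e^(3*h))/(4); substituting h = 0 gives 9/4.

9/4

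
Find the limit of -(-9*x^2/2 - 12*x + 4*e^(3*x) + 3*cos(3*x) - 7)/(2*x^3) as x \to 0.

Substitution gives 0/0; apply L'Hôpital's rule 3 times.
After differentiating numerator and denominator 3 times the quotient is (108*e^(3*x) + 81*sin(3*x))/(-12); at x = 0 this is -9.

-9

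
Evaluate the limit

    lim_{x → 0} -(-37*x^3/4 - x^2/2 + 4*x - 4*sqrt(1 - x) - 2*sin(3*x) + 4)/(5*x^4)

-1/32

Substitution gives 0/0; apply L'Hôpital's rule 4 times.
After differentiating numerator and denominator 4 times the quotient is (-162*sin(3*x) + 15/(4*(1 - x)^(7/2)))/(-120); at x = 0 this is -1/32.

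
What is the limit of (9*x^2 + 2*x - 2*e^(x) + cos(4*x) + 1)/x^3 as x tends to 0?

Substitution gives 0/0; apply L'Hôpital's rule 3 times.
After differentiating numerator and denominator 3 times the quotient is (-2*e^(x) + 64*sin(4*x))/(6); at x = 0 this is -1/3.

-1/3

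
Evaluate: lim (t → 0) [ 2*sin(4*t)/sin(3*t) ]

Substitution gives 0/0.
Divide numerator and denominator by t: sin(4t)/t → 4 and sin(3t)/t → 3, so the limit is 2·4/3 = 8/3.

8/3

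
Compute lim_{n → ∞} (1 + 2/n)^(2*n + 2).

e^(4)

Write it as [(1 + 2/n)^n]^(2) · (1 + 2/n)^(2). The bracketed term tends to e^(2) and the second factor to 1, so the limit is e^(4).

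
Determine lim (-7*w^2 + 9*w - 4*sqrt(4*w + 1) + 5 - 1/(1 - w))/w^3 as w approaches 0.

Substitution gives 0/0 (the numerator vanishes to order 3).
Expand each term to order w^3: the coefficient of w^3 in -4·√(1 + 4w) is -16 and in −1/(1 - w) is -1.
Lower-order terms cancel with the polynomial part, so the numerator is (-17)·w^3 + o(w^3), and the limit is (-17)/(1) = -17.

-17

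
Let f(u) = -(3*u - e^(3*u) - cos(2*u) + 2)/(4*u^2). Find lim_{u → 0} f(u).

5/8

Substitution gives 0/0; apply L'Hôpital's rule 2 times.
After differentiating numerator and denominator 2 times the quotient is (-9*e^(3*u) + 4*cos(2*u))/(-8); at u = 0 this is 5/8.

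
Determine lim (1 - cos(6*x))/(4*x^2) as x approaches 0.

Substitution gives 0/0.
Use (1 − cos u)/u² → 1/2 with u = 6x: the limit is 6²/(2·4) = 9/2.

9/2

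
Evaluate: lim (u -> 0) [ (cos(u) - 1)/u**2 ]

-1/2

Direct substitution gives 0/0.
Apply L'Hôpital: lim (-sin(u))/(2*u), still 0/0.
After 2 applications of L'Hôpital's rule the quotient is (-cos(u))/(2); substituting u = 0 gives -1/2.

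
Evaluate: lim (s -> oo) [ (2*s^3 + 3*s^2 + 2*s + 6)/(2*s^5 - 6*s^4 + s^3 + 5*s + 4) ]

The denominator has degree 5 and the numerator degree 3. Dividing numerator and denominator by s^5 sends every term to 0 except the leading denominator term, so the limit is 0.

0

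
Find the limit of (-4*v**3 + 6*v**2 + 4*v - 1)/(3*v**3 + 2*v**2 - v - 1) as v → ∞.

-4/3

Numerator and denominator both have degree 3.
Dividing every term by v^3, all lower-order terms vanish and the limit is the ratio of leading coefficients, -4/(3) = -4/3.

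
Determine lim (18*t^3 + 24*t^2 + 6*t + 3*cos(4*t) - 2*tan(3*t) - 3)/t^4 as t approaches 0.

Substitution gives 0/0 (the numerator vanishes to order 4).
Expand each term to order t^4: the coefficient of t^4 in -2·tan(3t) is 0 and in 3·cos(4t) is 32.
Lower-order terms cancel with the polynomial part, so the numerator is (32)·t^4 + o(t^4), and the limit is (32)/(1) = 32.

32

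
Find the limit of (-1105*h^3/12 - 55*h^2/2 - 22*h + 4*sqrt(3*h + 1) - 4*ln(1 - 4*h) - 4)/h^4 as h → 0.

Substitution gives 0/0; apply L'Hôpital's rule 4 times.
After differentiating numerator and denominator 4 times the quotient is (6144/(4*h - 1)^4 - 1215/(4*(3*h + 1)^(7/2)))/(24); at h = 0 this is 7787/32.

7787/32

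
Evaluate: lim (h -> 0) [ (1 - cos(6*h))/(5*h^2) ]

Substitution gives 0/0.
Use (1 − cos u)/u² → 1/2 with u = 6h: the limit is 6²/(2·5) = 18/5.

18/5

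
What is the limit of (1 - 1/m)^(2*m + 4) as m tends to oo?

e^(-2)

Let L be the limit and take ln: ln L = lim (2m + 4)·ln(1 - 1/m) = lim (2m + 4)·(-1/m + O(1/m²)) = -2.
Hence L = e^(-2).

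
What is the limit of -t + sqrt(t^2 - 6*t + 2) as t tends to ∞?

An ∞ − ∞ form. Rationalising with the conjugate, the difference becomes (-6t + 2) / (√(t^2 - 6*t + 2) + t).
For large t the denominator behaves like 2·t, so the quotient tends to -6/2 = -3.

-3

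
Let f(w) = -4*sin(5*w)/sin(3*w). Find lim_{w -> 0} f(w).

-20/3

Substitution gives 0/0.
Divide numerator and denominator by w: sin(5w)/w → 5 and sin(3w)/w → 3, so the limit is -4·5/3 = -20/3.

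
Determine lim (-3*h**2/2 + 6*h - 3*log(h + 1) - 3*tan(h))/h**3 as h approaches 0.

-2

Substitution gives 0/0 (the numerator vanishes to order 3).
Expand each term to order h^3: the coefficient of h^3 in -3·tan(h) is -1 and in -3·ln(1 + h) is -1.
Lower-order terms cancel with the polynomial part, so the numerator is (-2)·h^3 + o(h^3), and the limit is (-2)/(1) = -2.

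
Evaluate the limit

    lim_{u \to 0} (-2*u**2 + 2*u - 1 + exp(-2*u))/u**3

Direct substitution gives 0/0.
Apply L'Hôpital: lim (-4*u + 2 - 2*e^(-2*u))/(3*u^2), still 0/0.
Apply L'Hôpital: lim (-4 + 4*e^(-2*u))/(6*u), still 0/0.
After 3 applications of L'Hôpital's rule the quotient is (-8*e^(-2*u))/(6); substituting u = 0 gives -4/3.

-4/3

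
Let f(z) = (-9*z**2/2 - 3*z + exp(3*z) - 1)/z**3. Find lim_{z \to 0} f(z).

9/2

Direct substitution gives 0/0.
Apply L'Hôpital: lim (-9*z + 3*e^(3*z) - 3)/(3*z^2), still 0/0.
Apply L'Hôpital: lim (9*e^(3*z) - 9)/(6*z), still 0/0.
After 3 applications of L'Hôpital's rule the quotient is (27*e^(3*z))/(6); substituting z = 0 gives 9/2.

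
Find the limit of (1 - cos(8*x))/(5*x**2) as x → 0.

32/5

Substitution gives 0/0.
Use (1 − cos u)/u² → 1/2 with u = 8x: the limit is 8²/(2·5) = 32/5.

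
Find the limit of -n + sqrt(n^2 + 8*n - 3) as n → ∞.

This has the form ∞ − ∞. Multiply and divide by the conjugate √(n^2 + 8*n - 3) + n.
That gives (8n - 3) / (√(n^2 + 8*n - 3) + n).
Divide numerator and denominator by n: the limit is 8/(2·1) = 4.

4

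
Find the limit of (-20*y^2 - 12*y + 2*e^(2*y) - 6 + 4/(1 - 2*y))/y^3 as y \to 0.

Substitution gives 0/0; apply L'Hôpital's rule 3 times.
After differentiating numerator and denominator 3 times the quotient is (16*e^(2*y) + 192/(2*y - 1)^4)/(6); at y = 0 this is 104/3.

104/3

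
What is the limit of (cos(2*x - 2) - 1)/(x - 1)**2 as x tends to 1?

Direct substitution gives 0/0.
Apply L'Hôpital: lim (-2*sin(2*x - 2))/(2*x - 2), still 0/0.
After 2 applications of L'Hôpital's rule the quotient is (-4*cos(2*x - 2))/(2); substituting x = 1 gives -2.

-2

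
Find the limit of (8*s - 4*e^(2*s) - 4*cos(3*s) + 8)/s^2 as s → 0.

Substitution gives 0/0; apply L'Hôpital's rule 2 times.
After differentiating numerator and denominator 2 times the quotient is (-16*e^(2*s) + 36*cos(3*s))/(2); at s = 0 this is 10.

10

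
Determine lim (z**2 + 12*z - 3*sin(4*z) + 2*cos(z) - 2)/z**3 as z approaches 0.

Substitution gives 0/0 (the numerator vanishes to order 3).
Expand each term to order z^3: the coefficient of z^3 in -3·sin(4z) is 32 and in 2·cos(z) is 0.
Lower-order terms cancel with the polynomial part, so the numerator is (32)·z^3 + o(z^3), and the limit is (32)/(1) = 32.

32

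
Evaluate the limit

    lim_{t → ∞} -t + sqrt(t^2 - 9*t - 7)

-9/2

An ∞ − ∞ form. Rationalising with the conjugate, the difference becomes (-9t - 7) / (√(t^2 - 9*t - 7) + t).
For large t the denominator behaves like 2·t, so the quotient tends to -9/2 = -9/2.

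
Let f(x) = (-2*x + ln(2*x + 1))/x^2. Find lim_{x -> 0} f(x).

Direct substitution gives 0/0.
Apply L'Hôpital: lim (-2 + 2/(2*x + 1))/(2*x), still 0/0.
After 2 applications of L'Hôpital's rule the quotient is (-4/(2*x + 1)^2)/(2); substituting x = 0 gives -2.

-2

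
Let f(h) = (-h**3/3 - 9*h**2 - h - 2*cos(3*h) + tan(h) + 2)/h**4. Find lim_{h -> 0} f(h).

-27/4

Substitution gives 0/0; apply L'Hôpital's rule 4 times.
After differentiating numerator and denominator 4 times the quotient is (-162*cos(3*h) + 24*tan(h)^5 + 40*tan(h)^3 + 16*tan(h))/(24); at h = 0 this is -27/4.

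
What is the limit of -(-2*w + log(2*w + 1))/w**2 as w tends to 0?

2

Direct substitution gives 0/0.
Apply L'Hôpital: lim (-2 + 2/(2*w + 1))/(-2*w), still 0/0.
After 2 applications of L'Hôpital's rule the quotient is (-4/(2*w + 1)^2)/(-2); substituting w = 0 gives 2.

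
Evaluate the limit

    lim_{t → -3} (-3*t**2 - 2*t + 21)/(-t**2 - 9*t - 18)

Since t = -3 makes numerator and denominator zero, (t + 3) divides both.
Cancelling it gives (7 - 3*t)/(-t - 6); now plug in t = -3 to get -16/3.

-16/3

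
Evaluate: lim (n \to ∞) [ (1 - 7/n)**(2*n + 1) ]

The base → 1 and the exponent → ∞: a 1^∞ form.
Take logarithms: (2n + 1)·ln(1 - 7/n). Since ln(1+u) ~ u for small u, this behaves like (2n)·(-7/n) → -14.
So the limit is e^(-14).

e^(-14)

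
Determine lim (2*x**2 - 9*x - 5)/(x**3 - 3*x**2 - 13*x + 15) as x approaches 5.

Since x = 5 makes numerator and denominator zero, (x - 5) divides both.
Cancelling it gives (2*x + 1)/(x^2 + 2*x - 3); now plug in x = 5 to get 11/32.

11/32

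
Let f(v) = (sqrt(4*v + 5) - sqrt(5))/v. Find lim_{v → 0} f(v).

Substitution gives 0/0. Multiply numerator and denominator by the conjugate √(5 + 4v) + √5.
The numerator becomes (5 + 4v) − 5 = 4v, so the expression simplifies to 4/(√(5 + 4v) + √5).
Letting v → 0 gives 4/(2√5) = 2*√(5)/5.

2*√(5)/5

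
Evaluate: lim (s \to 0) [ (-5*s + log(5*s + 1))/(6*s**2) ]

Direct substitution gives 0/0.
Apply L'Hôpital: lim (-5 + 5/(5*s + 1))/(12*s), still 0/0.
After 2 applications of L'Hôpital's rule the quotient is (-25/(5*s + 1)^2)/(12); substituting s = 0 gives -25/12.

-25/12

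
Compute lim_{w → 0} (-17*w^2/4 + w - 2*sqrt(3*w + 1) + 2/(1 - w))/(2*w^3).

-11/16

Substitution gives 0/0; apply L'Hôpital's rule 3 times.
After differentiating numerator and denominator 3 times the quotient is (-81/(4*(3*w + 1)^(5/2)) + 12/(w - 1)^4)/(12); at w = 0 this is -11/16.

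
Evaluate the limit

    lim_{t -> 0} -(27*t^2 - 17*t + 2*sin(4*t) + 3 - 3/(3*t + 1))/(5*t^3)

-179/15

Substitution gives 0/0 (the numerator vanishes to order 3).
Expand each term to order t^3: the coefficient of t^3 in 2·sin(4t) is -64/3 and in -3·1/(1 + 3t) is 81.
Lower-order terms cancel with the polynomial part, so the numerator is (179/3)·t^3 + o(t^3), and the limit is (179/3)/(-5) = -179/15.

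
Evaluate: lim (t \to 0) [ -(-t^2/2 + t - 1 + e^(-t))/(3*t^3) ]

1/18

Direct substitution gives 0/0.
Apply L'Hôpital: lim (-t + 1 - e^(-t))/(-9*t^2), still 0/0.
Apply L'Hôpital: lim (-1 + e^(-t))/(-18*t), still 0/0.
After 3 applications of L'Hôpital's rule the quotient is (-e^(-t))/(-18); substituting t = 0 gives 1/18.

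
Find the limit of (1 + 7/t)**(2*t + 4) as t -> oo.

Write it as [(1 + 7/t)^t]^(2) · (1 + 7/t)^(4). The bracketed term tends to e^(7) and the second factor to 1, so the limit is e^(14).

e^(14)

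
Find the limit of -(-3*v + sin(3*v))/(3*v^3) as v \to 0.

Direct substitution gives 0/0.
Apply L'Hôpital: lim (3*cos(3*v) - 3)/(-9*v^2), still 0/0.
Apply L'Hôpital: lim (-9*sin(3*v))/(-18*v), still 0/0.
After 3 applications of L'Hôpital's rule the quotient is (-27*cos(3*v))/(-18); substituting v = 0 gives 3/2.

3/2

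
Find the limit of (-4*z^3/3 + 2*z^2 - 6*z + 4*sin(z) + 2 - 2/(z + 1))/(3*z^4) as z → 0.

-2/3

Substitution gives 0/0; apply L'Hôpital's rule 4 times.
After differentiating numerator and denominator 4 times the quotient is (4*sin(z) - 48/(z + 1)^5)/(72); at z = 0 this is -2/3.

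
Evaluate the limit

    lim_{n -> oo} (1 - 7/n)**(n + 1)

e^(-7)

Write it as [(1 - 7/n)^n]^(1) · (1 - 7/n)^(1). The bracketed term tends to e^(-7) and the second factor to 1, so the limit is e^(-7).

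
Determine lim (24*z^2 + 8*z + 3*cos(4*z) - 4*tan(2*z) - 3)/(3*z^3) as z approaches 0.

Substitution gives 0/0; apply L'Hôpital's rule 3 times.
After differentiating numerator and denominator 3 times the quotient is (192*sin(4*z) - 192*tan(2*z)^4 - 256*tan(2*z)^2 - 64)/(18); at z = 0 this is -32/9.

-32/9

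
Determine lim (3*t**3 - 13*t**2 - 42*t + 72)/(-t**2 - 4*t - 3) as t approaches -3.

117/2

Since t = -3 makes numerator and denominator zero, (t + 3) divides both.
Cancelling it gives (3*t^2 - 22*t + 24)/(-t - 1); now plug in t = -3 to get 117/2.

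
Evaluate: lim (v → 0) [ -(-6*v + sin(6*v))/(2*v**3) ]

18

Direct substitution gives 0/0.
Apply L'Hôpital: lim (6*cos(6*v) - 6)/(-6*v^2), still 0/0.
Apply L'Hôpital: lim (-36*sin(6*v))/(-12*v), still 0/0.
After 3 applications of L'Hôpital's rule the quotient is (-216*cos(6*v))/(-12); substituting v = 0 gives 18.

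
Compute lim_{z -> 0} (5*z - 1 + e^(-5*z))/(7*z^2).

Direct substitution gives 0/0.
Apply L'Hôpital: lim (5 - 5*e^(-5*z))/(14*z), still 0/0.
After 2 applications of L'Hôpital's rule the quotient is (25*e^(-5*z))/(14); substituting z = 0 gives 25/14.

25/14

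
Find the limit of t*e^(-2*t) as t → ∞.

Write as t^1/e^{2t}, an ∞/∞ form.
Exponential growth dominates any polynomial, so repeated L'Hôpital (or the standard result) gives 0.

0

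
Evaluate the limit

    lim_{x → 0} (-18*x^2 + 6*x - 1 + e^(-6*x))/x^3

-36

Direct substitution gives 0/0.
Apply L'Hôpital: lim (-36*x + 6 - 6*e^(-6*x))/(3*x^2), still 0/0.
Apply L'Hôpital: lim (-36 + 36*e^(-6*x))/(6*x), still 0/0.
After 3 applications of L'Hôpital's rule the quotient is (-216*e^(-6*x))/(6); substituting x = 0 gives -36.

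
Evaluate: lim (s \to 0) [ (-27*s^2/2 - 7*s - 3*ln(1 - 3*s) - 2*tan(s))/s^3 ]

Substitution gives 0/0 (the numerator vanishes to order 3).
Expand each term to order s^3: the coefficient of s^3 in -3·ln(1 - 3s) is 27 and in -2·tan(s) is -2/3.
Lower-order terms cancel with the polynomial part, so the numerator is (79/3)·s^3 + o(s^3), and the limit is (79/3)/(1) = 79/3.

79/3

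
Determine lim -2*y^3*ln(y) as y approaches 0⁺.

0

This is a 0·(−∞) form. Rewrite as -2·ln(y) / y^(−3) and apply L'Hôpital:
the derivative quotient is -2·(1/y) / (−3·y^(−4)) = (2/3)·y^3 → 0.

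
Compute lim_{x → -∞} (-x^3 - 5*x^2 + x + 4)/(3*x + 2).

The numerator has higher degree (3 > 1); the quotient behaves like (-1/(3))·x^2 for large |x|.
As x → −∞ this diverges to -∞.

-∞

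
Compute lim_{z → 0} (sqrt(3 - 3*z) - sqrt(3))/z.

-√(3)/2

A 0/0 form; rationalise with √(3 - 3z) + √3. This collapses the numerator to -3z, leaving -3/(√(3 - 3z) + √3) → -3/(2√3) = -√(3)/2.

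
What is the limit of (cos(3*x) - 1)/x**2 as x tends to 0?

Direct substitution gives 0/0.
Apply L'Hôpital: lim (-3*sin(3*x))/(2*x), still 0/0.
After 2 applications of L'Hôpital's rule the quotient is (-9*cos(3*x))/(2); substituting x = 0 gives -9/2.

-9/2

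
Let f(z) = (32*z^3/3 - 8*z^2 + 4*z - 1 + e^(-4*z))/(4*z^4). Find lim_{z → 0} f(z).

8/3

Direct substitution gives 0/0.
Apply L'Hôpital: lim (32*z^2 - 16*z + 4 - 4*e^(-4*z))/(16*z^3), still 0/0.
Apply L'Hôpital: lim (64*z - 16 + 16*e^(-4*z))/(48*z^2), still 0/0.
Apply L'Hôpital: lim (64 - 64*e^(-4*z))/(96*z), still 0/0.
After 4 applications of L'Hôpital's rule the quotient is (256*e^(-4*z))/(96); substituting z = 0 gives 8/3.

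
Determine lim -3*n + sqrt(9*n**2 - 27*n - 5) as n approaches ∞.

-9/2

This has the form ∞ − ∞. Multiply and divide by the conjugate √(9*n^2 - 27*n - 5) + 3n.
That gives (-27n - 5) / (√(9*n^2 - 27*n - 5) + 3n).
Divide numerator and denominator by n: the limit is -27/(2·3) = -9/2.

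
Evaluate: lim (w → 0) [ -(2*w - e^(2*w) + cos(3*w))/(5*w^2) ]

13/10

Substitution gives 0/0; apply L'Hôpital's rule 2 times.
After differentiating numerator and denominator 2 times the quotient is (-4*e^(2*w) - 9*cos(3*w))/(-10); at w = 0 this is 13/10.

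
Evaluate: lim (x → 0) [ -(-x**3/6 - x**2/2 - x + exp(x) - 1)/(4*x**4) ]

Direct substitution gives 0/0.
Apply L'Hôpital: lim (-x^2/2 - x + e^(x) - 1)/(-16*x^3), still 0/0.
Apply L'Hôpital: lim (-x + e^(x) - 1)/(-48*x^2), still 0/0.
Apply L'Hôpital: lim (e^(x) - 1)/(-96*x), still 0/0.
After 4 applications of L'Hôpital's rule the quotient is (e^(x))/(-96); substituting x = 0 gives -1/96.

-1/96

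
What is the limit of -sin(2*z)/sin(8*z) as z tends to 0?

Substitution gives 0/0.
Divide numerator and denominator by z: sin(2z)/z → 2 and sin(8z)/z → 8, so the limit is -1·2/8 = -1/4.

-1/4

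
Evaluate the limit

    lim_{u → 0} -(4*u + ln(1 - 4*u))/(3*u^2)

8/3

Direct substitution gives 0/0.
Apply L'Hôpital: lim (4 - 4/(1 - 4*u))/(-6*u), still 0/0.
After 2 applications of L'Hôpital's rule the quotient is (-16/(1 - 4*u)^2)/(-6); substituting u = 0 gives 8/3.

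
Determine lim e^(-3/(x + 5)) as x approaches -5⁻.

∞

As x → -5⁻, -3/(x + 5) → +∞, so e^(-3/(x + 5)) → ∞.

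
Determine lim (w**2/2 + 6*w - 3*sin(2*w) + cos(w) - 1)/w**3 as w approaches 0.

4

Substitution gives 0/0 (the numerator vanishes to order 3).
Expand each term to order w^3: the coefficient of w^3 in -3·sin(2w) is 4 and in cos(w) is 0.
Lower-order terms cancel with the polynomial part, so the numerator is (4)·w^3 + o(w^3), and the limit is (4)/(1) = 4.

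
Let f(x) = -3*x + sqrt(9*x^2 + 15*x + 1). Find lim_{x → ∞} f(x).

This has the form ∞ − ∞. Multiply and divide by the conjugate √(9*x^2 + 15*x + 1) + 3x.
That gives (15x + 1) / (√(9*x^2 + 15*x + 1) + 3x).
Divide numerator and denominator by x: the limit is 15/(2·3) = 5/2.

5/2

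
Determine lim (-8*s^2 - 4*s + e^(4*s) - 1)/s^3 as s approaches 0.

Direct substitution gives 0/0.
Apply L'Hôpital: lim (-16*s + 4*e^(4*s) - 4)/(3*s^2), still 0/0.
Apply L'Hôpital: lim (16*e^(4*s) - 16)/(6*s), still 0/0.
After 3 applications of L'Hôpital's rule the quotient is (64*e^(4*s))/(6); substituting s = 0 gives 32/3.

32/3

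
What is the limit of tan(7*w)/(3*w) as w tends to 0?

7/3

Substitution gives 0/0.
Since tan(u)/u → 1 as u → 0, tan(7w)/(7w) → 1 and the limit is 7/3.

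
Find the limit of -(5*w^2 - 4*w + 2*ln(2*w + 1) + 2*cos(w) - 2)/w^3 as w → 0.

-16/3

Substitution gives 0/0; apply L'Hôpital's rule 3 times.
After differentiating numerator and denominator 3 times the quotient is (2*sin(w) + 32/(2*w + 1)^3)/(-6); at w = 0 this is -16/3.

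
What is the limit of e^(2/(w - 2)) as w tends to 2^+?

∞

As w → 2⁺, 2/(w - 2) → +∞, so e^(2/(w - 2)) → ∞.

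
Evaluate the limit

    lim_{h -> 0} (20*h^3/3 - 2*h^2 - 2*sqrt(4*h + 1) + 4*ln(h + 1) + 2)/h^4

19

Substitution gives 0/0; apply L'Hôpital's rule 4 times.
After differentiating numerator and denominator 4 times the quotient is (480/(4*h + 1)^(7/2) - 24/(h + 1)^4)/(24); at h = 0 this is 19.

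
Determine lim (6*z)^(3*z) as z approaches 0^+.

Base → 0⁺ and exponent → 0⁺: a 0^0 form.
Take logs: 3z·ln(6z). This is 0·(−∞); rewriting as ln(6z)/(1/(3z)) and applying L'Hôpital gives 0.
Hence the limit is e^0 = 1.

1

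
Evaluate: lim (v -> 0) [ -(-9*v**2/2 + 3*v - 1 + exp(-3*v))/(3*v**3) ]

3/2

Direct substitution gives 0/0.
Apply L'Hôpital: lim (-9*v + 3 - 3*e^(-3*v))/(-9*v^2), still 0/0.
Apply L'Hôpital: lim (-9 + 9*e^(-3*v))/(-18*v), still 0/0.
After 3 applications of L'Hôpital's rule the quotient is (-27*e^(-3*v))/(-18); substituting v = 0 gives 3/2.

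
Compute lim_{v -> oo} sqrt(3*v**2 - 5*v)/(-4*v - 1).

For large |v|, √(3*v^2 - 5*v) ≈ √3·|v| and the denominator ≈ -4v.
Since v → +∞, |v| = v, giving √3/(-4) = -√(3)/4.

-√(3)/4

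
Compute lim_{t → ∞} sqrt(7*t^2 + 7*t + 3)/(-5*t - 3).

For large |t|, √(7*t^2 + 7*t + 3) ≈ √7·|t| and the denominator ≈ -5t.
Since t → +∞, |t| = t, giving √7/(-5) = -√(7)/5.

-√(7)/5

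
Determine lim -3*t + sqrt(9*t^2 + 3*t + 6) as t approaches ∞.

1/2

An ∞ − ∞ form. Rationalising with the conjugate, the difference becomes (3t + 6) / (√(9*t^2 + 3*t + 6) + 3t).
For large t the denominator behaves like 2·3t, so the quotient tends to 3/6 = 1/2.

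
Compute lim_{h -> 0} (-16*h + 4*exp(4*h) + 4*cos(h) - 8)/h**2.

30

Substitution gives 0/0; apply L'Hôpital's rule 2 times.
After differentiating numerator and denominator 2 times the quotient is (64*e^(4*h) - 4*cos(h))/(2); at h = 0 this is 30.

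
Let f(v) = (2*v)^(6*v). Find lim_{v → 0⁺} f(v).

Base → 0⁺ and exponent → 0⁺: a 0^0 form.
Take logs: 6v·ln(2v). This is 0·(−∞); rewriting as ln(2v)/(1/(6v)) and applying L'Hôpital gives 0.
Hence the limit is e^0 = 1.

1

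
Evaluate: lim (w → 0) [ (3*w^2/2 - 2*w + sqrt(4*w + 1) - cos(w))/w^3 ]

Substitution gives 0/0; apply L'Hôpital's rule 3 times.
After differentiating numerator and denominator 3 times the quotient is (-sin(w) + 24/(4*w + 1)^(5/2))/(6); at w = 0 this is 4.

4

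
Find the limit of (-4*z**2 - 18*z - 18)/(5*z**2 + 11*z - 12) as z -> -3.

-6/19

Since z = -3 makes numerator and denominator zero, (z + 3) divides both.
Cancelling it gives (-4*z - 6)/(5*z - 4); now plug in z = -3 to get -6/19.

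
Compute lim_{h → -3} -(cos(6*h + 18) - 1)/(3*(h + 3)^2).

Direct substitution gives 0/0.
Apply L'Hôpital: lim (-6*sin(6*h + 18))/(-6*h - 18), still 0/0.
After 2 applications of L'Hôpital's rule the quotient is (-36*cos(6*h + 18))/(-6); substituting h = -3 gives 6.

6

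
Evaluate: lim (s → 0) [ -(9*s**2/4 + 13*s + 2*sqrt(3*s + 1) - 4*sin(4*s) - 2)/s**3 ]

Substitution gives 0/0 (the numerator vanishes to order 3).
Expand each term to order s^3: the coefficient of s^3 in -4·sin(4s) is 128/3 and in 2·√(1 + 3s) is 27/8.
Lower-order terms cancel with the polynomial part, so the numerator is (1105/24)·s^3 + o(s^3), and the limit is (1105/24)/(-1) = -1105/24.

-1105/24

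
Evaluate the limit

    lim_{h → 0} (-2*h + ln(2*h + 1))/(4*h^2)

Direct substitution gives 0/0.
Apply L'Hôpital: lim (-2 + 2/(2*h + 1))/(8*h), still 0/0.
After 2 applications of L'Hôpital's rule the quotient is (-4/(2*h + 1)^2)/(8); substituting h = 0 gives -1/2.

-1/2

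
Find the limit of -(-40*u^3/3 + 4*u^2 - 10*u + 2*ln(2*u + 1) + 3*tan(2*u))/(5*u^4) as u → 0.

Substitution gives 0/0; apply L'Hôpital's rule 4 times.
After differentiating numerator and denominator 4 times the quotient is (1152*tan(2*u)^3/cos(2*u)^2 + 768*tan(2*u)/cos(2*u)^2 - 192/(2*u + 1)^4)/(-120); at u = 0 this is 8/5.

8/5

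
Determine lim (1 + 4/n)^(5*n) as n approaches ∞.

The base → 1 and the exponent → ∞: a 1^∞ form.
Take logarithms: (5n)·ln(1 + 4/n). Since ln(1+u) ~ u for small u, this behaves like (5n)·(4/n) → 20.
So the limit is e^(20).

e^(20)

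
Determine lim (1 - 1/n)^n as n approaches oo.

Let L be the limit and take ln: ln L = lim (n)·ln(1 - 1/n) = lim (n)·(-1/n + O(1/n²)) = -1.
Hence L = e^(-1).

e^(-1)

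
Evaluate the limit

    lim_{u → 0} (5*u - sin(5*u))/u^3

125/6

Direct substitution gives 0/0.
Apply L'Hôpital: lim (5 - 5*cos(5*u))/(3*u^2), still 0/0.
Apply L'Hôpital: lim (25*sin(5*u))/(6*u), still 0/0.
After 3 applications of L'Hôpital's rule the quotient is (125*cos(5*u))/(6); substituting u = 0 gives 125/6.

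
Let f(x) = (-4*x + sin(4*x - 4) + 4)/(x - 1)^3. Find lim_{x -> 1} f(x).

Direct substitution gives 0/0.
Apply L'Hôpital: lim (4*cos(4*x - 4) - 4)/(3*(x - 1)^2), still 0/0.
Apply L'Hôpital: lim (-16*sin(4*x - 4))/(6*x - 6), still 0/0.
After 3 applications of L'Hôpital's rule the quotient is (-64*cos(4*x - 4))/(6); substituting x = 1 gives -32/3.

-32/3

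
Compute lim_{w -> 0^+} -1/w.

As w → 0⁺, (w) → 0⁺, so (w)^1 → 0⁺ and -1/(w)^1 → -∞.

-∞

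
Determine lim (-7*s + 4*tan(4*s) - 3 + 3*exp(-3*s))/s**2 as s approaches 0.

27/2

Substitution gives 0/0 (the numerator vanishes to order 2).
Expand each term to order s^2: the coefficient of s^2 in 3·e^(-3s) is 27/2 and in 4·tan(4s) is 0.
Lower-order terms cancel with the polynomial part, so the numerator is (27/2)·s^2 + o(s^2), and the limit is (27/2)/(1) = 27/2.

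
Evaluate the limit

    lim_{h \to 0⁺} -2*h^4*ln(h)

This is a 0·(−∞) form. Rewrite as -2·ln(h) / h^(−4) and apply L'Hôpital:
the derivative quotient is -2·(1/h) / (−4·h^(−5)) = (2/4)·h^4 → 0.

0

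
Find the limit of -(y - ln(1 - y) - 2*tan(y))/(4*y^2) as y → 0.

-1/8

Substitution gives 0/0; apply L'Hôpital's rule 2 times.
After differentiating numerator and denominator 2 times the quotient is (-4*tan(y)/cos(y)^2 + (y - 1)^(-2))/(-8); at y = 0 this is -1/8.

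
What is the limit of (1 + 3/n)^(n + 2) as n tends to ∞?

e^(3)

Let L be the limit and take ln: ln L = lim (n + 2)·ln(1 + 3/n) = lim (n + 2)·(3/n + O(1/n²)) = 3.
Hence L = e^(3).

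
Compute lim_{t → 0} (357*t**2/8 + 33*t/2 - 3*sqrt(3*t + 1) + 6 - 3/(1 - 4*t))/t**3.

-3153/16

Substitution gives 0/0; apply L'Hôpital's rule 3 times.
After differentiating numerator and denominator 3 times the quotient is (-1152/(4*t - 1)^4 - 243/(8*(3*t + 1)^(5/2)))/(6); at t = 0 this is -3153/16.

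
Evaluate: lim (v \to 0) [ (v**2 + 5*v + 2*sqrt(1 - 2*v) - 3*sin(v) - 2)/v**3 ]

Substitution gives 0/0 (the numerator vanishes to order 3).
Expand each term to order v^3: the coefficient of v^3 in 2·√(1 - 2v) is -1 and in -3·sin(v) is 1/2.
Lower-order terms cancel with the polynomial part, so the numerator is (-1/2)·v^3 + o(v^3), and the limit is (-1/2)/(1) = -1/2.

-1/2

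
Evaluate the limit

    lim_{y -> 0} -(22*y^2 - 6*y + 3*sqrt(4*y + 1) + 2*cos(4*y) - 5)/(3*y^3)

Substitution gives 0/0 (the numerator vanishes to order 3).
Expand each term to order y^3: the coefficient of y^3 in 2·cos(4y) is 0 and in 3·√(1 + 4y) is 12.
Lower-order terms cancel with the polynomial part, so the numerator is (12)·y^3 + o(y^3), and the limit is (12)/(-3) = -4.

-4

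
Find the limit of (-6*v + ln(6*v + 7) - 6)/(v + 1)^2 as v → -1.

Direct substitution gives 0/0.
Apply L'Hôpital: lim (-6 + 6/(6*v + 7))/(2*v + 2), still 0/0.
After 2 applications of L'Hôpital's rule the quotient is (-36/(6*v + 7)^2)/(2); substituting v = -1 gives -18.

-18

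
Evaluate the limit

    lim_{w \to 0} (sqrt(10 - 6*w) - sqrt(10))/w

A 0/0 form; rationalise with √(10 - 6w) + √10. This collapses the numerator to -6w, leaving -6/(√(10 - 6w) + √10) → -6/(2√10) = -3*√(10)/10.

-3*√(10)/10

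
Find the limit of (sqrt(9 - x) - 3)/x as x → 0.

-1/6

Substitution gives 0/0. Multiply numerator and denominator by the conjugate √(9 - x) + √9.
The numerator becomes (9 - x) − 9 = -x, so the expression simplifies to -1/(√(9 - x) + √9).
Letting x → 0 gives -1/(2√9) = -1/6.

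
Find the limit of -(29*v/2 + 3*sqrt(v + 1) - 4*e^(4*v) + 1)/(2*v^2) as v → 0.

Substitution gives 0/0; apply L'Hôpital's rule 2 times.
After differentiating numerator and denominator 2 times the quotient is (-64*e^(4*v) - 3/(4*(v + 1)^(3/2)))/(-4); at v = 0 this is 259/16.

259/16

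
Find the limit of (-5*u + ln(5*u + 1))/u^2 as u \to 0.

Direct substitution gives 0/0.
Apply L'Hôpital: lim (-5 + 5/(5*u + 1))/(2*u), still 0/0.
After 2 applications of L'Hôpital's rule the quotient is (-25/(5*u + 1)^2)/(2); substituting u = 0 gives -25/2.

-25/2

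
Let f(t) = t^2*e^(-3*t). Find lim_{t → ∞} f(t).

0

Write as t^2/e^{3t}, an ∞/∞ form.
Exponential growth dominates any polynomial, so repeated L'Hôpital (or the standard result) gives 0.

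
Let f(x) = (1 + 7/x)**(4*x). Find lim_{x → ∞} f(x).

Write it as [(1 + 7/x)^x]^(4) · (1 + 7/x)^(0). The bracketed term tends to e^(7) and the second factor to 1, so the limit is e^(28).

e^(28)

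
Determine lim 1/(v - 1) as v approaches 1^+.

∞

As v → 1⁺, (v - 1) → 0⁺, so (v - 1)^1 → 0⁺ and 1/(v - 1)^1 → ∞.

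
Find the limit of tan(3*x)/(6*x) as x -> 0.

Substitution gives 0/0.
Since tan(u)/u → 1 as u → 0, tan(3x)/(3x) → 1 and the limit is 3/6 = 1/2.

1/2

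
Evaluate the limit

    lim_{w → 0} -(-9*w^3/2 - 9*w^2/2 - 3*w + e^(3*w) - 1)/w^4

-27/8

Direct substitution gives 0/0.
Apply L'Hôpital: lim (-27*w^2/2 - 9*w + 3*e^(3*w) - 3)/(-4*w^3), still 0/0.
Apply L'Hôpital: lim (-27*w + 9*e^(3*w) - 9)/(-12*w^2), still 0/0.
Apply L'Hôpital: lim (27*e^(3*w) - 27)/(-24*w), still 0/0.
After 4 applications of L'Hôpital's rule the quotient is (81*e^(3*w))/(-24); substituting w = 0 gives -27/8.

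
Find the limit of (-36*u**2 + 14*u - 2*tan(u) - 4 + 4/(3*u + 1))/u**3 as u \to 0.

-326/3

Substitution gives 0/0 (the numerator vanishes to order 3).
Expand each term to order u^3: the coefficient of u^3 in -2·tan(u) is -2/3 and in 4·1/(1 + 3u) is -108.
Lower-order terms cancel with the polynomial part, so the numerator is (-326/3)·u^3 + o(u^3), and the limit is (-326/3)/(1) = -326/3.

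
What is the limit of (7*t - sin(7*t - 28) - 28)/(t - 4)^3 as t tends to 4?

343/6

Direct substitution gives 0/0.
Apply L'Hôpital: lim (7 - 7*cos(7*t - 28))/(3*(t - 4)^2), still 0/0.
Apply L'Hôpital: lim (49*sin(7*t - 28))/(6*t - 24), still 0/0.
After 3 applications of L'Hôpital's rule the quotient is (343*cos(7*t - 28))/(6); substituting t = 4 gives 343/6.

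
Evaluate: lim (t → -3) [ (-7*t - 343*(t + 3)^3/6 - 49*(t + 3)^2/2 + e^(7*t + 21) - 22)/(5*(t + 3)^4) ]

Direct substitution gives 0/0.
Apply L'Hôpital: lim (-49*t - 343*(t + 3)^2/2 + 7*e^(7*t + 21) - 154)/(20*(t + 3)^3), still 0/0.
Apply L'Hôpital: lim (-343*t + 49*e^(7*t + 21) - 1078)/(60*(t + 3)^2), still 0/0.
Apply L'Hôpital: lim (343*e^(7*t + 21) - 343)/(120*t + 360), still 0/0.
After 4 applications of L'Hôpital's rule the quotient is (2401*e^(7*t + 21))/(120); substituting t = -3 gives 2401/120.

2401/120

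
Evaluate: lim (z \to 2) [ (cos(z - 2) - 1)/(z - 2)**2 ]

Direct substitution gives 0/0.
Apply L'Hôpital: lim (-sin(z - 2))/(2*z - 4), still 0/0.
After 2 applications of L'Hôpital's rule the quotient is (-cos(z - 2))/(2); substituting z = 2 gives -1/2.

-1/2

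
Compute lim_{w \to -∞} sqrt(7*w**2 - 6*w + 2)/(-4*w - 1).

For large |w|, √(7*w^2 - 6*w + 2) ≈ √7·|w| and the denominator ≈ -4w.
Since w → −∞, |w| = −w, giving −√7/(-4) = √(7)/4.

√(7)/4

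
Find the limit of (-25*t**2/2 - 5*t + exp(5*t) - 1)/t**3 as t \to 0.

125/6

Direct substitution gives 0/0.
Apply L'Hôpital: lim (-25*t + 5*e^(5*t) - 5)/(3*t^2), still 0/0.
Apply L'Hôpital: lim (25*e^(5*t) - 25)/(6*t), still 0/0.
After 3 applications of L'Hôpital's rule the quotient is (125*e^(5*t))/(6); substituting t = 0 gives 125/6.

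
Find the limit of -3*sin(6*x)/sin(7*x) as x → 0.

-18/7

Substitution gives 0/0.
Divide numerator and denominator by x: sin(6x)/x → 6 and sin(7x)/x → 7, so the limit is -3·6/7 = -18/7.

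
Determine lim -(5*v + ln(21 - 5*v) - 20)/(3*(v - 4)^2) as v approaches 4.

25/6

Direct substitution gives 0/0.
Apply L'Hôpital: lim (5 - 5/(21 - 5*v))/(24 - 6*v), still 0/0.
After 2 applications of L'Hôpital's rule the quotient is (-25/(21 - 5*v)^2)/(-6); substituting v = 4 gives 25/6.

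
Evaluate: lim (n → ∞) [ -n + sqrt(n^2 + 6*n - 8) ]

3

This has the form ∞ − ∞. Multiply and divide by the conjugate √(n^2 + 6*n - 8) + n.
That gives (6n - 8) / (√(n^2 + 6*n - 8) + n).
Divide numerator and denominator by n: the limit is 6/(2·1) = 3.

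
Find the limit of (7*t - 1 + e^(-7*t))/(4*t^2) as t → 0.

49/8

Direct substitution gives 0/0.
Apply L'Hôpital: lim (7 - 7*e^(-7*t))/(8*t), still 0/0.
After 2 applications of L'Hôpital's rule the quotient is (49*e^(-7*t))/(8); substituting t = 0 gives 49/8.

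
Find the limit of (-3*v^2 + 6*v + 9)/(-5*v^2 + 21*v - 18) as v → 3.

4/3

Since v = 3 makes numerator and denominator zero, (v - 3) divides both.
Cancelling it gives (-3*v - 3)/(6 - 5*v); now plug in v = 3 to get 4/3.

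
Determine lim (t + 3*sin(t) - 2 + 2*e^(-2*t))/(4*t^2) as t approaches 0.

Substitution gives 0/0 (the numerator vanishes to order 2).
Expand each term to order t^2: the coefficient of t^2 in 2·e^(-2t) is 4 and in 3·sin(t) is 0.
Lower-order terms cancel with the polynomial part, so the numerator is (4)·t^2 + o(t^2), and the limit is (4)/(4) = 1.

1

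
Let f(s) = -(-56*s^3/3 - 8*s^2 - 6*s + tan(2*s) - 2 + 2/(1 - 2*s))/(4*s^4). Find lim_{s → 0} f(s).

-8

Substitution gives 0/0; apply L'Hôpital's rule 4 times.
After differentiating numerator and denominator 4 times the quotient is (384*tan(2*s)^3/cos(2*s)^2 + 256*tan(2*s)/cos(2*s)^2 - 768/(2*s - 1)^5)/(-96); at s = 0 this is -8.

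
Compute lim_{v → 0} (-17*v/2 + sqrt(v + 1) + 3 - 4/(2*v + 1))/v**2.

Substitution gives 0/0; apply L'Hôpital's rule 2 times.
After differentiating numerator and denominator 2 times the quotient is (-32/(2*v + 1)^3 - 1/(4*(v + 1)^(3/2)))/(2); at v = 0 this is -129/8.

-129/8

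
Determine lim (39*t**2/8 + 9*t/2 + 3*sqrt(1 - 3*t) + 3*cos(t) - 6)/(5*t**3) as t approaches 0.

Substitution gives 0/0 (the numerator vanishes to order 3).
Expand each term to order t^3: the coefficient of t^3 in 3·cos(t) is 0 and in 3·√(1 - 3t) is -81/16.
Lower-order terms cancel with the polynomial part, so the numerator is (-81/16)·t^3 + o(t^3), and the limit is (-81/16)/(5) = -81/80.

-81/80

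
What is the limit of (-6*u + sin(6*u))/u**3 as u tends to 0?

Direct substitution gives 0/0.
Apply L'Hôpital: lim (6*cos(6*u) - 6)/(3*u^2), still 0/0.
Apply L'Hôpital: lim (-36*sin(6*u))/(6*u), still 0/0.
After 3 applications of L'Hôpital's rule the quotient is (-216*cos(6*u))/(6); substituting u = 0 gives -36.

-36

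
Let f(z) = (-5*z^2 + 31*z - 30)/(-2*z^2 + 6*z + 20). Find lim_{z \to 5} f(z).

Direct substitution gives 0/0, so factor. Both numerator and denominator have (z - 5) as a factor.
After cancelling, the expression reduces to (6 - 5*z)/(-2*z - 4).
Substituting z = 5 gives 19/14.

19/14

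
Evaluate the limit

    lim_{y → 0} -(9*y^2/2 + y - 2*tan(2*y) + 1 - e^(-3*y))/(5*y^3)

1/6

Substitution gives 0/0 (the numerator vanishes to order 3).
Expand each term to order y^3: the coefficient of y^3 in −e^(-3y) is 9/2 and in -2·tan(2y) is -16/3.
Lower-order terms cancel with the polynomial part, so the numerator is (-5/6)·y^3 + o(y^3), and the limit is (-5/6)/(-5) = 1/6.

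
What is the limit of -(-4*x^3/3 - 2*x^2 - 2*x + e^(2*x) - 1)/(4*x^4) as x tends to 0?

-1/6

Direct substitution gives 0/0.
Apply L'Hôpital: lim (-4*x^2 - 4*x + 2*e^(2*x) - 2)/(-16*x^3), still 0/0.
Apply L'Hôpital: lim (-8*x + 4*e^(2*x) - 4)/(-48*x^2), still 0/0.
Apply L'Hôpital: lim (8*e^(2*x) - 8)/(-96*x), still 0/0.
After 4 applications of L'Hôpital's rule the quotient is (16*e^(2*x))/(-96); substituting x = 0 gives -1/6.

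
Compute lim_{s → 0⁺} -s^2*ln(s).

This is a 0·(−∞) form. Rewrite as -1·ln(s) / s^(−2) and apply L'Hôpital:
the derivative quotient is -1·(1/s) / (−2·s^(−3)) = (1/2)·s^2 → 0.

0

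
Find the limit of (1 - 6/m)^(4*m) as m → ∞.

Let L be the limit and take ln: ln L = lim (4m)·ln(1 - 6/m) = lim (4m)·(-6/m + O(1/m²)) = -24.
Hence L = e^(-24).

e^(-24)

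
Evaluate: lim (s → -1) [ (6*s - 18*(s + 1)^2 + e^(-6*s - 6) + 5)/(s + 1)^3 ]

-36

Direct substitution gives 0/0.
Apply L'Hôpital: lim (-36*s - 6*e^(-6*s - 6) - 30)/(3*(s + 1)^2), still 0/0.
Apply L'Hôpital: lim (36*e^(-6*s - 6) - 36)/(6*s + 6), still 0/0.
After 3 applications of L'Hôpital's rule the quotient is (-216*e^(-6*s - 6))/(6); substituting s = -1 gives -36.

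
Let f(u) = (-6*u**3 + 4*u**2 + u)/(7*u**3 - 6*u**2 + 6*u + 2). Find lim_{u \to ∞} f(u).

-6/7

Numerator and denominator both have degree 3.
Dividing every term by u^3, all lower-order terms vanish and the limit is the ratio of leading coefficients, -6/(7) = -6/7.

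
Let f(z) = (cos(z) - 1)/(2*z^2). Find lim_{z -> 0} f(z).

Direct substitution gives 0/0.
Apply L'Hôpital: lim (-sin(z))/(4*z), still 0/0.
After 2 applications of L'Hôpital's rule the quotient is (-cos(z))/(4); substituting z = 0 gives -1/4.

-1/4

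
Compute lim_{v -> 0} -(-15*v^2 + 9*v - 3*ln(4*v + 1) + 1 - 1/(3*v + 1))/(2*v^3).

37/2

Substitution gives 0/0 (the numerator vanishes to order 3).
Expand each term to order v^3: the coefficient of v^3 in −1/(1 + 3v) is 27 and in -3·ln(1 + 4v) is -64.
Lower-order terms cancel with the polynomial part, so the numerator is (-37)·v^3 + o(v^3), and the limit is (-37)/(-2) = 37/2.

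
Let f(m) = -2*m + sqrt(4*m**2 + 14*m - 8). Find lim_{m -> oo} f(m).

7/2

This has the form ∞ − ∞. Multiply and divide by the conjugate √(4*m^2 + 14*m - 8) + 2m.
That gives (14m - 8) / (√(4*m^2 + 14*m - 8) + 2m).
Divide numerator and denominator by m: the limit is 14/(2·2) = 7/2.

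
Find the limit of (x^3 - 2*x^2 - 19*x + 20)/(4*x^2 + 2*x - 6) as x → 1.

Direct substitution gives 0/0, so factor. Both numerator and denominator have (x - 1) as a factor.
After cancelling, the expression reduces to (x^2 - x - 20)/(4*x + 6).
Substituting x = 1 gives -2.

-2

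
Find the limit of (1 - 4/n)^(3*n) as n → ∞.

e^(-12)

Let L be the limit and take ln: ln L = lim (3n)·ln(1 - 4/n) = lim (3n)·(-4/n + O(1/n²)) = -12.
Hence L = e^(-12).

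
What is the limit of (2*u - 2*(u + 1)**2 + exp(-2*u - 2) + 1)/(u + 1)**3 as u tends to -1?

Direct substitution gives 0/0.
Apply L'Hôpital: lim (-4*u - 2*e^(-2*u - 2) - 2)/(3*(u + 1)^2), still 0/0.
Apply L'Hôpital: lim (4*e^(-2*u - 2) - 4)/(6*u + 6), still 0/0.
After 3 applications of L'Hôpital's rule the quotient is (-8*e^(-2*u - 2))/(6); substituting u = -1 gives -4/3.

-4/3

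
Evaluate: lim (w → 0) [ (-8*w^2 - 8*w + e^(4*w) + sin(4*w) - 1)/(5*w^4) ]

32/15

Substitution gives 0/0; apply L'Hôpital's rule 4 times.
After differentiating numerator and denominator 4 times the quotient is (256*e^(4*w) + 256*sin(4*w))/(120); at w = 0 this is 32/15.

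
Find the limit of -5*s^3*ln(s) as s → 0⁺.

0

This is a 0·(−∞) form. Rewrite as -5·ln(s) / s^(−3) and apply L'Hôpital:
the derivative quotient is -5·(1/s) / (−3·s^(−4)) = (5/3)·s^3 → 0.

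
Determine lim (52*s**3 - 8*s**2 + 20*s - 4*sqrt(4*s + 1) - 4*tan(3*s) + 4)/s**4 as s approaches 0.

40

Substitution gives 0/0 (the numerator vanishes to order 4).
Expand each term to order s^4: the coefficient of s^4 in -4·tan(3s) is 0 and in -4·√(1 + 4s) is 40.
Lower-order terms cancel with the polynomial part, so the numerator is (40)·s^4 + o(s^4), and the limit is (40)/(1) = 40.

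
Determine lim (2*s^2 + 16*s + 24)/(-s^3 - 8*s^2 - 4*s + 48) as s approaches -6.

1/2

Direct substitution gives 0/0, so factor. Both numerator and denominator have (s + 6) as a factor.
After cancelling, the expression reduces to (2*s + 4)/(-s^2 - 2*s + 8).
Substituting s = -6 gives 1/2.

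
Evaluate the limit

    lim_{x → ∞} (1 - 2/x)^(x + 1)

The base → 1 and the exponent → ∞: a 1^∞ form.
Take logarithms: (x + 1)·ln(1 - 2/x). Since ln(1+u) ~ u for small u, this behaves like (x)·(-2/x) → -2.
So the limit is e^(-2).

e^(-2)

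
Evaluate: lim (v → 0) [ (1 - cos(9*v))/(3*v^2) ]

27/2

Substitution gives 0/0.
Use (1 − cos u)/u² → 1/2 with u = 9v: the limit is 9²/(2·3) = 27/2.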